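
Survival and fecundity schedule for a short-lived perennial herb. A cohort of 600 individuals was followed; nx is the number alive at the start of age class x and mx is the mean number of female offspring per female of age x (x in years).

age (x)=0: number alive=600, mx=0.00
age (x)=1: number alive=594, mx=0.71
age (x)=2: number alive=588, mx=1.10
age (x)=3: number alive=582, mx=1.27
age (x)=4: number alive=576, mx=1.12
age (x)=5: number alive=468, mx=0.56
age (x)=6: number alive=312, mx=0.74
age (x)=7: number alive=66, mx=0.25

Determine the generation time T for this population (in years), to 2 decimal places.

lx = nx/n0 = nx/600: 1, 0.99, 0.98, 0.97, 0.96, 0.78, 0.52, 0.11
lx·mx: 0, 0.7029, 1.078, 1.2319, 1.0752, 0.4368, 0.3848, 0.0275 → R0 = 4.9371
x·lx·mx: 0, 0.7029, 2.156, 3.6957, 4.3008, 2.184, 2.3088, 0.1925 → Σ = 15.5407
T = 15.5407 / 4.9371 = 3.147739… → 3.15

3.15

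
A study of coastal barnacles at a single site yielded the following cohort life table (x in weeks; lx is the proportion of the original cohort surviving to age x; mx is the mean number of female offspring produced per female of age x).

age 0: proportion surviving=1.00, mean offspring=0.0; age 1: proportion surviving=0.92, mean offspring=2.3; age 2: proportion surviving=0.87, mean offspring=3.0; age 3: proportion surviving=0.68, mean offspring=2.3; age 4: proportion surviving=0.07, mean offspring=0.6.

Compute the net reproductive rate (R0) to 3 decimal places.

6.332

lx·mx by age: 0, 2.116, 2.61, 1.564, 0.042
R0 = Σ lx·mx = 6.332 → 6.332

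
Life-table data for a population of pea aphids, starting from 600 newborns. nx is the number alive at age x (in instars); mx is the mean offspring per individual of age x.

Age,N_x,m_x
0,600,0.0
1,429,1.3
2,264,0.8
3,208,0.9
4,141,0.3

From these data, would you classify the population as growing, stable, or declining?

lx = nx/n0 = nx/600: 1, 0.715, 0.44, 0.34667…, 0.235
R0 = Σ lx·mx = 0 + 0.9295 + 0.352 + 0.312… + 0.0705 = 1.664…
R0 > 1, so the population is growing.

growing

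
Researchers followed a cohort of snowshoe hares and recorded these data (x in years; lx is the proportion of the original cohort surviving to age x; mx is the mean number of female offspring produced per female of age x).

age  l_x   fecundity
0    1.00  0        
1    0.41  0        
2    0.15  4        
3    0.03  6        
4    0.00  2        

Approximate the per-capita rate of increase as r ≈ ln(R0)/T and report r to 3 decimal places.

-0.111

R0 = Σ lx·mx = 0 + 0 + 0.6 + 0.18 + 0 = 0.78
Σ x·lx·mx = 1.74; T = 1.74/0.78 = 2.23077…
r ≈ ln(R0)/T = ln(0.78)/2.23077… = -0.11138… → -0.111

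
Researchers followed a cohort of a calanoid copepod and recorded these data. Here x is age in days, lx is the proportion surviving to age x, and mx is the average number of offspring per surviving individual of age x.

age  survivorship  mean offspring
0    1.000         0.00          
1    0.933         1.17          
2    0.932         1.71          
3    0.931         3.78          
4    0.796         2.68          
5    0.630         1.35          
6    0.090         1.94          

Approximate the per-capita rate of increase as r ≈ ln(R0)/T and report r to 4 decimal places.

R0 = Σ lx·mx = 0 + 1.09161 + 1.59372 + 3.51918 + 2.13328 + 0.8505 + 0.1746 = 9.36289
Σ x·lx·mx = 28.66981; T = 28.66981/9.36289 = 3.06207…
r ≈ ln(R0)/T = ln(9.36289)/3.06207… = 0.730472… → 0.7305

0.7305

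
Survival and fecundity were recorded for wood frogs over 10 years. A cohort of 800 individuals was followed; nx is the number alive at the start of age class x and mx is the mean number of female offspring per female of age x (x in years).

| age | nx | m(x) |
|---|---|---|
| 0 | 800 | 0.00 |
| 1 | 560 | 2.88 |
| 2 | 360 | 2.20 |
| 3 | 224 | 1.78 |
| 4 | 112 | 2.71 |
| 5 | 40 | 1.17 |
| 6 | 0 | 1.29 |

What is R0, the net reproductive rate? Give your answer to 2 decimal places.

3.94

lx = nx/n0 = nx/800: 1, 0.7, 0.45, 0.28, 0.14, 0.05, 0
lx·mx by age: 0, 2.016, 0.99, 0.4984, 0.3794, 0.0585, 0
R0 = Σ lx·mx = 3.9423 → 3.94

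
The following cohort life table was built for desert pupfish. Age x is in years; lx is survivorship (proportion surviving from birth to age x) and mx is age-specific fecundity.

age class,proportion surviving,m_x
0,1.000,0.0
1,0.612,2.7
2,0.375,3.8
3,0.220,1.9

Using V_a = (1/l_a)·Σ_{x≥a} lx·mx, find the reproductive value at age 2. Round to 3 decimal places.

lx·mx for x ≥ 2: 1.425, 0.418 → sum = 1.843
V_2 = 1.843 / l_2 = 1.843 / 0.375 = 4.914667… → 4.915

4.915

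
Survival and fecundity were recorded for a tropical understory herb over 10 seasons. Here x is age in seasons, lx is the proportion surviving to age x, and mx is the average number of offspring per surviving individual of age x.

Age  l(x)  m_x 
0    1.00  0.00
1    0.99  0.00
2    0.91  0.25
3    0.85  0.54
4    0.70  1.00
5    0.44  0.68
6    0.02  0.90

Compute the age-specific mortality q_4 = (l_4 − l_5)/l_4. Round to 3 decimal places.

0.371

q_4 = (l_4 − l_5) / l_4 = (0.7 − 0.44) / 0.7
     = 0.26 / 0.7 = 0.371429… → 0.371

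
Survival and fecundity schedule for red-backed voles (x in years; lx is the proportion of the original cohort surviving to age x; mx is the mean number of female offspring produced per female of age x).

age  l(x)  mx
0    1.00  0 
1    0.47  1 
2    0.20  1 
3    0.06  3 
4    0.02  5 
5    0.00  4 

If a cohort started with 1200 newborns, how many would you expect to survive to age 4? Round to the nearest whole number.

24

Expected survivors = N0 · l_4 = 1200 × 0.02 = 24 → 24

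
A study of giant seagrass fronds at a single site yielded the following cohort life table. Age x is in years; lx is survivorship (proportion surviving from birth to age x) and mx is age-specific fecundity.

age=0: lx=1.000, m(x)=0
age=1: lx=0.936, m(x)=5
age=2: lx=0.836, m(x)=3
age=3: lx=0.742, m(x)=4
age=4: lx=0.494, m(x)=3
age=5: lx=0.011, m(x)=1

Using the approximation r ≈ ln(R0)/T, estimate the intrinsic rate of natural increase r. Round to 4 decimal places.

1.1634

R0 = Σ lx·mx = 0 + 4.68 + 2.508 + 2.968 + 1.482 + 0.011 = 11.649
Σ x·lx·mx = 24.583; T = 24.583/11.649 = 2.11031…
r ≈ ln(R0)/T = ln(11.649)/2.11031… = 1.163441… → 1.1634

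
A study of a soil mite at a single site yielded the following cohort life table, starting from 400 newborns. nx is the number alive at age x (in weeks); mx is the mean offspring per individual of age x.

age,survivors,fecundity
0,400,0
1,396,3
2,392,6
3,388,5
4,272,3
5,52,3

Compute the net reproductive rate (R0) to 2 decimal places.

lx = nx/n0 = nx/400: 1, 0.99, 0.98, 0.97, 0.68, 0.13
lx·mx by age: 0, 2.97, 5.88, 4.85, 2.04, 0.39
R0 = Σ lx·mx = 16.13 → 16.13

16.13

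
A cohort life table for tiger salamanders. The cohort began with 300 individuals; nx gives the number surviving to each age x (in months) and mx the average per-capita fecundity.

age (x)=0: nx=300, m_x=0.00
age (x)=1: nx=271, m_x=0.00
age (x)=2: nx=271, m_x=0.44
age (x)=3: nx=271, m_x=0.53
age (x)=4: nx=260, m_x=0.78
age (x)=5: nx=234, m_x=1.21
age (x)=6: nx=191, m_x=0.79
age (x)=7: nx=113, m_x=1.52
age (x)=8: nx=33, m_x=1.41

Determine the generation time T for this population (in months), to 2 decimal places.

lx = nx/n0 = nx/300: 1, 0.90333…, 0.90333…, 0.90333…, 0.86667…, 0.78, 0.63667…, 0.37667…, 0.11
lx·mx: 0, 0, 0.397467…, 0.478767…, 0.676…, 0.9438, 0.502967…, 0.572533…, 0.1551 → R0 = 3.726633…
x·lx·mx: 0, 0, 0.794933…, 1.4363…, 2.704…, 4.719, 3.0178…, 4.007733…, 1.2408 → Σ = 17.920567…
T = 17.920567… / 3.726633… = 4.808782… → 4.81

4.81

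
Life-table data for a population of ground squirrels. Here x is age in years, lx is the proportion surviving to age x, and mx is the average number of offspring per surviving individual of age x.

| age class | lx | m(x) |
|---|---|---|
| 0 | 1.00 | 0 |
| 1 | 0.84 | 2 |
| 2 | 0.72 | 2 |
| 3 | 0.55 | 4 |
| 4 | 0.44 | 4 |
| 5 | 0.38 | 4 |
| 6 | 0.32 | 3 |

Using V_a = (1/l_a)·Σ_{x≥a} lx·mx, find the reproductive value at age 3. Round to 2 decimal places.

11.71

lx·mx for x ≥ 3: 2.2, 1.76, 1.52, 0.96 → sum = 6.44
V_3 = 6.44 / l_3 = 6.44 / 0.55 = 11.709091… → 11.71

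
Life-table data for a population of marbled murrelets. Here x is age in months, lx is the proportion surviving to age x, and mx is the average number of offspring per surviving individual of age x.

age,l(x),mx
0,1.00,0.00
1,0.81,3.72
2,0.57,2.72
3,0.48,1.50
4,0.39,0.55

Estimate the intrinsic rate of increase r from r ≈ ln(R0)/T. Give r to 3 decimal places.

R0 = Σ lx·mx = 0 + 3.0132 + 1.5504 + 0.72 + 0.2145 = 5.4981
Σ x·lx·mx = 9.132; T = 9.132/5.4981 = 1.66094…
r ≈ ln(R0)/T = ln(5.4981)/1.66094… = 1.02617… → 1.026

1.026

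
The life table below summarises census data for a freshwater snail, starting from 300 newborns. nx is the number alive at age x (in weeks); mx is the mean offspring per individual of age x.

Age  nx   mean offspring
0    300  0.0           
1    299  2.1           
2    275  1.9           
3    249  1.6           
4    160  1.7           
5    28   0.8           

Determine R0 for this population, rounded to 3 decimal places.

6.144

lx = nx/n0 = nx/300: 1, 0.99667…, 0.91667…, 0.83, 0.53333…, 0.09333…
lx·mx by age: 0, 2.093…, 1.741667…, 1.328, 0.906667…, 0.074667…
R0 = Σ lx·mx = 6.144… → 6.144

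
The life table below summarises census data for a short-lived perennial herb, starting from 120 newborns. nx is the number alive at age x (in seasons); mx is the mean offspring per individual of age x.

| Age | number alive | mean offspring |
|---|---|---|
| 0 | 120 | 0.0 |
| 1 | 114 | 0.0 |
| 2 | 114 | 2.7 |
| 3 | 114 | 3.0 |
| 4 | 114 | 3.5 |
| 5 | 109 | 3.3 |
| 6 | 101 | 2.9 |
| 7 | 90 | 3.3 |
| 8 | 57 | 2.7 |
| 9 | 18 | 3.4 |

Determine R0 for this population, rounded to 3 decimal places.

lx = nx/n0 = nx/120: 1, 0.95, 0.95, 0.95, 0.95, 0.90833…, 0.84167…, 0.75, 0.475, 0.15
lx·mx by age: 0, 0, 2.565, 2.85, 3.325, 2.9975…, 2.440833…, 2.475, 1.2825, 0.51
R0 = Σ lx·mx = 18.445833… → 18.446

18.446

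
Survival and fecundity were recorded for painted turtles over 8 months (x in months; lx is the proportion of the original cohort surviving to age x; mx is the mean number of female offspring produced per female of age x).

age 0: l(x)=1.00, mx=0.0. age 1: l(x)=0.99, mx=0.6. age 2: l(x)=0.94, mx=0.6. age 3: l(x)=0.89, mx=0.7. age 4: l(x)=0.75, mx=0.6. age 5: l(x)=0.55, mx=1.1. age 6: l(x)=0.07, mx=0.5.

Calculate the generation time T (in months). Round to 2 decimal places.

3.00

lx·mx: 0, 0.594, 0.564, 0.623, 0.45, 0.605, 0.035 → R0 = 2.871
x·lx·mx: 0, 0.594, 1.128, 1.869, 1.8, 3.025, 0.21 → Σ = 8.626
T = 8.626 / 2.871 = 3.004528… → 3.00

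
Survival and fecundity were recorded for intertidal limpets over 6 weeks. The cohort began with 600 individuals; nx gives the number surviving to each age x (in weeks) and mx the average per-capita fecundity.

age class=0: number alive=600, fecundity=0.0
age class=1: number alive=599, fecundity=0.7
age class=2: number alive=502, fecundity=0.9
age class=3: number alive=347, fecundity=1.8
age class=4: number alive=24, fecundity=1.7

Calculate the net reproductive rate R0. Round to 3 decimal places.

lx = nx/n0 = nx/600: 1, 0.99833…, 0.83667…, 0.57833…, 0.04
lx·mx by age: 0, 0.698833…, 0.753…, 1.041…, 0.068
R0 = Σ lx·mx = 2.560833… → 2.561

2.561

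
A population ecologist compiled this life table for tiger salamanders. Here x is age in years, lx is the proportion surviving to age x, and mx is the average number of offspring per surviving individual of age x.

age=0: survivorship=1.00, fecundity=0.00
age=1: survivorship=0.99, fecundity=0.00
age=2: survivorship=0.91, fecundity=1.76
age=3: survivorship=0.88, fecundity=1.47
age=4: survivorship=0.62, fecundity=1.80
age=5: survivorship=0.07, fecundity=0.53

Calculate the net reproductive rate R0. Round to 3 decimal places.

4.048

lx·mx by age: 0, 0, 1.6016, 1.2936, 1.116, 0.0371
R0 = Σ lx·mx = 4.0483 → 4.048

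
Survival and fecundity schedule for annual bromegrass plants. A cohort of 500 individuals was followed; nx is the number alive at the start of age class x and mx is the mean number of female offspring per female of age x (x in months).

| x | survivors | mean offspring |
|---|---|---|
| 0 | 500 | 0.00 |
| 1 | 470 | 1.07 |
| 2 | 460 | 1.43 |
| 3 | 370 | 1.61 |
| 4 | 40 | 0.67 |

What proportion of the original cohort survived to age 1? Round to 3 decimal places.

l_1 = n_1/n_0 = 470/500 = 0.94 → 0.940

0.940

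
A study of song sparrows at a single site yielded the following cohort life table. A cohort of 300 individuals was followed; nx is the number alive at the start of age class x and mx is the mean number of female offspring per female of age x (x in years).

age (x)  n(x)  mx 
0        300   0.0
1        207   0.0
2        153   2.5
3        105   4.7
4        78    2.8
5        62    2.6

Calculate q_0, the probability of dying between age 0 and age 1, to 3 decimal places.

lx = nx/n0 = nx/300: 1, 0.69, 0.51, 0.35, 0.26, 0.20667…
q_0 = (l_0 − l_1) / l_0 = (1 − 0.69) / 1
     = 0.31 / 1 = 0.31 → 0.310

0.310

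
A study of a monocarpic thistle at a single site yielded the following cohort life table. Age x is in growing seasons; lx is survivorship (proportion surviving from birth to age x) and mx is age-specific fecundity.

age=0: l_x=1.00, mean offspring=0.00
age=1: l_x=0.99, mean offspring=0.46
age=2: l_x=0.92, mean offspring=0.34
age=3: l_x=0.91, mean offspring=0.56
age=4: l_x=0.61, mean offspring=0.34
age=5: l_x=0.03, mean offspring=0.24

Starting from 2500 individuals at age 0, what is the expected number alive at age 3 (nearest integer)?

Expected survivors = N0 · l_3 = 2500 × 0.91 = 2275 → 2275

2275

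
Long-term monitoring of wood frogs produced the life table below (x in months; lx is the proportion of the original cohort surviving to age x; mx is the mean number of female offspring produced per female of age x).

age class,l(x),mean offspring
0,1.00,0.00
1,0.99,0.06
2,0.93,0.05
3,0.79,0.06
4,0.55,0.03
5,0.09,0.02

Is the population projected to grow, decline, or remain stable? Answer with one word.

R0 = Σ lx·mx = 0 + 0.0594 + 0.0465 + 0.0474 + 0.0165 + 0.0018 = 0.1716
R0 < 1, so the population is declining.

declining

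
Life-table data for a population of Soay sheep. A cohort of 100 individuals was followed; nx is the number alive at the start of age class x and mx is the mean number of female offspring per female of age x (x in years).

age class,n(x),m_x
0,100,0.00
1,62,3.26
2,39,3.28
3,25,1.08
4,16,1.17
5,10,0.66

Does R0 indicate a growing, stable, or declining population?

lx = nx/n0 = nx/100: 1, 0.62, 0.39, 0.25, 0.16, 0.1
R0 = Σ lx·mx = 0 + 2.0212 + 1.2792 + 0.27 + 0.1872 + 0.066 = 3.8236
R0 > 1, so the population is growing.

growing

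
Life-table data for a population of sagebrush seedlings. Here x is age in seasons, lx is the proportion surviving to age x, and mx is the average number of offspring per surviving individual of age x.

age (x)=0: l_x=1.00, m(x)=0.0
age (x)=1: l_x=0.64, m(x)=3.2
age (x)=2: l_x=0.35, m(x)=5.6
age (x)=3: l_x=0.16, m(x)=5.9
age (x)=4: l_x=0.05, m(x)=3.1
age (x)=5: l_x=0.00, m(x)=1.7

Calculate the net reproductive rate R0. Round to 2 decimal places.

5.11

lx·mx by age: 0, 2.048, 1.96, 0.944, 0.155, 0
R0 = Σ lx·mx = 5.107 → 5.11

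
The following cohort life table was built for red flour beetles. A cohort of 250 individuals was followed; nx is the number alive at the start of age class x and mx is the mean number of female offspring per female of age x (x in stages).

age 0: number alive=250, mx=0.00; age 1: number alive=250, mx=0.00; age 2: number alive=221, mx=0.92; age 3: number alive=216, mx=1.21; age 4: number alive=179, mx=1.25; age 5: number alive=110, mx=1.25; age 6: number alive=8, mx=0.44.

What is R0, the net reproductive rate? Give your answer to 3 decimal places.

3.318

lx = nx/n0 = nx/250: 1, 1, 0.884, 0.864, 0.716, 0.44, 0.032
lx·mx by age: 0, 0, 0.81328, 1.04544, 0.895, 0.55, 0.01408
R0 = Σ lx·mx = 3.3178 → 3.318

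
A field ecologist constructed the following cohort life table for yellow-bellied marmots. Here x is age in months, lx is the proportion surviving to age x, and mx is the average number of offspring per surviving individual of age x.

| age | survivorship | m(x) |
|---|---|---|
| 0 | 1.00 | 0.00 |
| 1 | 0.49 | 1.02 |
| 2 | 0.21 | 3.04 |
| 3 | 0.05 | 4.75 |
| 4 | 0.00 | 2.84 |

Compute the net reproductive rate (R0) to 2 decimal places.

1.38

lx·mx by age: 0, 0.4998, 0.6384, 0.2375, 0
R0 = Σ lx·mx = 1.3757 → 1.38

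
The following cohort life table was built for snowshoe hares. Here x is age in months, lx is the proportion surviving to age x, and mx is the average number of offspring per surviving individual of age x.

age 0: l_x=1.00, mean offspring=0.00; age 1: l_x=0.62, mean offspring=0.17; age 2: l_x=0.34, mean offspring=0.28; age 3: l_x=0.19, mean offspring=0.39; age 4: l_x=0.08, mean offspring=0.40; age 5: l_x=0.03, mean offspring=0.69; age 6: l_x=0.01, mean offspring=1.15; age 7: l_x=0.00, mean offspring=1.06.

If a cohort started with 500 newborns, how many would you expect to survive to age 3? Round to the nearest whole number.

95

Expected survivors = N0 · l_3 = 500 × 0.19 = 95 → 95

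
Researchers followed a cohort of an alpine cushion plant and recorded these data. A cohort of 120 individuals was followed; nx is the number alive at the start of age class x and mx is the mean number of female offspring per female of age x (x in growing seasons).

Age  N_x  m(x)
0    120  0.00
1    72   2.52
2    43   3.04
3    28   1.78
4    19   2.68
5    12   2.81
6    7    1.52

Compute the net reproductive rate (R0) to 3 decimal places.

lx = nx/n0 = nx/120: 1, 0.6, 0.35833…, 0.23333…, 0.15833…, 0.1, 0.05833…
lx·mx by age: 0, 1.512, 1.089333…, 0.415333…, 0.424333…, 0.281, 0.088667…
R0 = Σ lx·mx = 3.810667… → 3.811

3.811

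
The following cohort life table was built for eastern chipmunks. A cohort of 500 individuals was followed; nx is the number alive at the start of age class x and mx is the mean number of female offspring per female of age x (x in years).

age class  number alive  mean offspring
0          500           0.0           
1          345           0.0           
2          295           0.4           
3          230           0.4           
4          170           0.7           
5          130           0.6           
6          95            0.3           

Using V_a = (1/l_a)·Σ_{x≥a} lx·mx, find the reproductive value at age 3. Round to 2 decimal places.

1.38

lx = nx/n0 = nx/500: 1, 0.69, 0.59, 0.46, 0.34, 0.26, 0.19
lx·mx for x ≥ 3: 0.184, 0.238, 0.156, 0.057 → sum = 0.635
V_3 = 0.635 / l_3 = 0.635 / 0.46 = 1.380435… → 1.38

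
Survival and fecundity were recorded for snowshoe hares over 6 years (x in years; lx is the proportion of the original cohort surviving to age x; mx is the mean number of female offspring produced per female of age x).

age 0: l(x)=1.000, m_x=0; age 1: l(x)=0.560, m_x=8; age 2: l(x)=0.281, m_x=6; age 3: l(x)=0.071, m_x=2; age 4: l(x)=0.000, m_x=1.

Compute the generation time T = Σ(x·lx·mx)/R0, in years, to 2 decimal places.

1.31

lx·mx: 0, 4.48, 1.686, 0.142, 0 → R0 = 6.308
x·lx·mx: 0, 4.48, 3.372, 0.426, 0 → Σ = 8.278
T = 8.278 / 6.308 = 1.312302… → 1.31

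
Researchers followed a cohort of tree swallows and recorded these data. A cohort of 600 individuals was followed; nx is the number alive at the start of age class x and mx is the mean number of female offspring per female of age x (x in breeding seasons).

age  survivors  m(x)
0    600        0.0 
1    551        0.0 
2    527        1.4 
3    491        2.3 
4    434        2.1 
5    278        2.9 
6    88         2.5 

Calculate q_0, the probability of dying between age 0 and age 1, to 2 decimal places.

lx = nx/n0 = nx/600: 1, 0.91833…, 0.87833…, 0.81833…, 0.72333…, 0.46333…, 0.14667…
q_0 = (l_0 − l_1) / l_0 = (1 − 0.918333…) / 1
     = 0.081667… / 1 = 0.081667… → 0.08

0.08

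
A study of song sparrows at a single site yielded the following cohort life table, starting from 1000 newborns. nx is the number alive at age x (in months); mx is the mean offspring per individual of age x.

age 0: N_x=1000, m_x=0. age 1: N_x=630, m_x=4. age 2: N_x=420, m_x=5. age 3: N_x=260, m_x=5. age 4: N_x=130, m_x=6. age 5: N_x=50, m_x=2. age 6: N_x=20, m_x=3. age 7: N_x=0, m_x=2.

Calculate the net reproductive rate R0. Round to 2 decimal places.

lx = nx/n0 = nx/1000: 1, 0.63, 0.42, 0.26, 0.13, 0.05, 0.02, 0
lx·mx by age: 0, 2.52, 2.1, 1.3, 0.78, 0.1, 0.06, 0
R0 = Σ lx·mx = 6.86 → 6.86

6.86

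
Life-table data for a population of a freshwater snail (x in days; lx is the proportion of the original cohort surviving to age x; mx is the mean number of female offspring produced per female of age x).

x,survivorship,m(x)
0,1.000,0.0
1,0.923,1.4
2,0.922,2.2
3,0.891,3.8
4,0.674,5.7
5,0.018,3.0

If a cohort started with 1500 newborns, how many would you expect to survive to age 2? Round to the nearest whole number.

Expected survivors = N0 · l_2 = 1500 × 0.922 = 1383 → 1383

1383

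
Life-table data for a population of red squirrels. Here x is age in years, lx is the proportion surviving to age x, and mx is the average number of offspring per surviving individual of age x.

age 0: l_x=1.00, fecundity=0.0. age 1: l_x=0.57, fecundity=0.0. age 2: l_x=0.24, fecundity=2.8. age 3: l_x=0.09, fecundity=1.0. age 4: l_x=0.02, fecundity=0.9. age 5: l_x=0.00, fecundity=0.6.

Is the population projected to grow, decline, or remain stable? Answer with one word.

declining

R0 = Σ lx·mx = 0 + 0 + 0.672 + 0.09 + 0.018 + 0 = 0.78
R0 < 1, so the population is declining.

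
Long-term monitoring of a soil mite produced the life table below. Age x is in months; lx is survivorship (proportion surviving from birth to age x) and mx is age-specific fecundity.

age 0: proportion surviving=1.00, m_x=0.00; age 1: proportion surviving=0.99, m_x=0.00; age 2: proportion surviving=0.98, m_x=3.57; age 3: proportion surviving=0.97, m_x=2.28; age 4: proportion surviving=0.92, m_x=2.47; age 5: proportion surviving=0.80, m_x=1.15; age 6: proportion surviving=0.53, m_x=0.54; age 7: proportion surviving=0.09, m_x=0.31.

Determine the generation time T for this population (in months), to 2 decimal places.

lx·mx: 0, 0, 3.4986, 2.2116, 2.2724, 0.92, 0.2862, 0.0279 → R0 = 9.2167
x·lx·mx: 0, 0, 6.9972, 6.6348, 9.0896, 4.6, 1.7172, 0.1953 → Σ = 29.2341
T = 29.2341 / 9.2167 = 3.171862… → 3.17

3.17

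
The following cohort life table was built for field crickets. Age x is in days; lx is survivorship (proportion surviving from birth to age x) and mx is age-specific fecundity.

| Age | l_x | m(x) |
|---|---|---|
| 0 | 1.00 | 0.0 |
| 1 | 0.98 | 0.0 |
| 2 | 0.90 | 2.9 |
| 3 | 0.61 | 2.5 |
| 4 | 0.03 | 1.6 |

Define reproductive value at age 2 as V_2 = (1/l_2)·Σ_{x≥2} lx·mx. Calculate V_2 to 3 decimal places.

lx·mx for x ≥ 2: 2.61, 1.525, 0.048 → sum = 4.183
V_2 = 4.183 / l_2 = 4.183 / 0.9 = 4.647778… → 4.648

4.648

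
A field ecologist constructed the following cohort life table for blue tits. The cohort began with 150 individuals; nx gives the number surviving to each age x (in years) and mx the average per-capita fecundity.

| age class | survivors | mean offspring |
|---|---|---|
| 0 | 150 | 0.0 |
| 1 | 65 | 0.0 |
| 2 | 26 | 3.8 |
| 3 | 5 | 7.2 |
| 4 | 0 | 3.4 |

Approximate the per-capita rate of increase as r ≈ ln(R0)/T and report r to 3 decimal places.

-0.047

lx = nx/n0 = nx/150: 1, 0.43333…, 0.17333…, 0.03333…, 0
R0 = Σ lx·mx = 0 + 0 + 0.65867… + 0.24… + 0 = 0.898667…
Σ x·lx·mx = 2.037333…; T = 2.037333…/0.898667… = 2.26706…
r ≈ ln(R0)/T = ln(0.898667…)/2.26706… = -0.04713… → -0.047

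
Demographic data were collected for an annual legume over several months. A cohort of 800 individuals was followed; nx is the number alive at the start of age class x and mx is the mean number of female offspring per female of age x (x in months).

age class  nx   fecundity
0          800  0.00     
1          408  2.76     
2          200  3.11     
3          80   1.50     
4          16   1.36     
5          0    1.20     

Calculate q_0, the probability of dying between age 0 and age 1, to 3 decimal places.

lx = nx/n0 = nx/800: 1, 0.51, 0.25, 0.1, 0.02, 0
q_0 = (l_0 − l_1) / l_0 = (1 − 0.51) / 1
     = 0.49 / 1 = 0.49 → 0.490

0.490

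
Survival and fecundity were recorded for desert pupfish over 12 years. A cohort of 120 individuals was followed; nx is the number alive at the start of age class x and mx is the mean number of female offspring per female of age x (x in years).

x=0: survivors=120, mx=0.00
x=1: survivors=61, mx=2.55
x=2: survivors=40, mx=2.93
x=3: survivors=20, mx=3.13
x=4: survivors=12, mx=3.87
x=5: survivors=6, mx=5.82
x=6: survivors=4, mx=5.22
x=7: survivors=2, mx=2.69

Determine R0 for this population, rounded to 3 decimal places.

3.691

lx = nx/n0 = nx/120: 1, 0.50833…, 0.33333…, 0.16667…, 0.1, 0.05, 0.03333…, 0.01667…
lx·mx by age: 0, 1.29625…, 0.976667…, 0.521667…, 0.387, 0.291, 0.174…, 0.044833…
R0 = Σ lx·mx = 3.691417… → 3.691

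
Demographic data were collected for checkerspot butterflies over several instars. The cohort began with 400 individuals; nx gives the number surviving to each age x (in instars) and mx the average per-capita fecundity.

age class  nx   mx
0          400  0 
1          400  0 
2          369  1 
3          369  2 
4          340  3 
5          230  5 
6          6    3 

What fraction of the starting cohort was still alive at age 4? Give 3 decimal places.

l_4 = n_4/n_0 = 340/400 = 0.85 → 0.850

0.850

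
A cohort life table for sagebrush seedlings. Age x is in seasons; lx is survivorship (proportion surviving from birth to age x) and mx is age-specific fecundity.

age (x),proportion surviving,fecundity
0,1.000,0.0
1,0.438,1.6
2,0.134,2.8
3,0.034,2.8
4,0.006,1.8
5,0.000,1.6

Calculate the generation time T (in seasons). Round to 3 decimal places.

lx·mx: 0, 0.7008, 0.3752, 0.0952, 0.0108, 0 → R0 = 1.182
x·lx·mx: 0, 0.7008, 0.7504, 0.2856, 0.0432, 0 → Σ = 1.78
T = 1.78 / 1.182 = 1.505922… → 1.506

1.506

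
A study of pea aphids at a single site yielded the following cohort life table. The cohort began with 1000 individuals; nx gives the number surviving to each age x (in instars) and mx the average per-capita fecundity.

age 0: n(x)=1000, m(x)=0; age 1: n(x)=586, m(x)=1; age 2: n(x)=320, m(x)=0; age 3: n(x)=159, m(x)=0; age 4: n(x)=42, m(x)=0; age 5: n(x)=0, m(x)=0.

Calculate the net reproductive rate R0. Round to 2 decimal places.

0.59

lx = nx/n0 = nx/1000: 1, 0.586, 0.32, 0.159, 0.042, 0
lx·mx by age: 0, 0.586, 0, 0, 0, 0
R0 = Σ lx·mx = 0.586 → 0.59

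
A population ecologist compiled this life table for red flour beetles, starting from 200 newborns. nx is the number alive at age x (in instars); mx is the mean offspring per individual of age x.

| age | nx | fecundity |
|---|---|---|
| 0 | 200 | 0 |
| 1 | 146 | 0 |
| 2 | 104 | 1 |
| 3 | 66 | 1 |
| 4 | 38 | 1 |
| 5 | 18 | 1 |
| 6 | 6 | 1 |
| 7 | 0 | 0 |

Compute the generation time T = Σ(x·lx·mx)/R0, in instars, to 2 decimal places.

lx = nx/n0 = nx/200: 1, 0.73, 0.52, 0.33, 0.19, 0.09, 0.03, 0
lx·mx: 0, 0, 0.52, 0.33, 0.19, 0.09, 0.03, 0 → R0 = 1.16
x·lx·mx: 0, 0, 1.04, 0.99, 0.76, 0.45, 0.18, 0 → Σ = 3.42
T = 3.42 / 1.16 = 2.948276… → 2.95

2.95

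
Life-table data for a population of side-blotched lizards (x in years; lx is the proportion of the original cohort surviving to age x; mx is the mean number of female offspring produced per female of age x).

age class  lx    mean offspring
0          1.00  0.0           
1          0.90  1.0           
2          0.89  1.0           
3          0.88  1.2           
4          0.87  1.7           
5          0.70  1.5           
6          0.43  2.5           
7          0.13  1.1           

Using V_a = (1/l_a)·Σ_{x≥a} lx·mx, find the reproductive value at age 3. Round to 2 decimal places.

5.46

lx·mx for x ≥ 3: 1.056, 1.479, 1.05, 1.075, 0.143 → sum = 4.803
V_3 = 4.803 / l_3 = 4.803 / 0.88 = 5.457955… → 5.46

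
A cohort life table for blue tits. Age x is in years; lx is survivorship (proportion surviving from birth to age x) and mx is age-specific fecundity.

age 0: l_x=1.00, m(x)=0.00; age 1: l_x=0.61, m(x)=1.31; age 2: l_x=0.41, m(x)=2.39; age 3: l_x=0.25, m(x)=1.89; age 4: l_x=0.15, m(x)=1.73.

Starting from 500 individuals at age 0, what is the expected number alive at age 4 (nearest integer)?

Expected survivors = N0 · l_4 = 500 × 0.15 = 75 → 75

75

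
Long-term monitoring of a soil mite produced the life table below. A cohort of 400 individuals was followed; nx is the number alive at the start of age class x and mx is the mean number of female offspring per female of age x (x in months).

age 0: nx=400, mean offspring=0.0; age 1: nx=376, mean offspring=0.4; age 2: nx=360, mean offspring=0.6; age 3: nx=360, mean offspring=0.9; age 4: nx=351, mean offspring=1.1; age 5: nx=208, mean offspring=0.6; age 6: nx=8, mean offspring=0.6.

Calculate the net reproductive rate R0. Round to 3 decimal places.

3.015

lx = nx/n0 = nx/400: 1, 0.94, 0.9, 0.9, 0.8775, 0.52, 0.02
lx·mx by age: 0, 0.376, 0.54, 0.81, 0.96525, 0.312, 0.012
R0 = Σ lx·mx = 3.01525 → 3.015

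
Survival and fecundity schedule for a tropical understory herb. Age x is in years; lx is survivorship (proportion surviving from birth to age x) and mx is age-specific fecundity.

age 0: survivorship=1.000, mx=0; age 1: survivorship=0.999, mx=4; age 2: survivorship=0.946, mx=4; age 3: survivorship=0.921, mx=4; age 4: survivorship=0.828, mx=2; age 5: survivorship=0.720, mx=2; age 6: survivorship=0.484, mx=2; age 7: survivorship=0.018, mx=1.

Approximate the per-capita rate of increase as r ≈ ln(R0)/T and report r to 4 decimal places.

R0 = Σ lx·mx = 0 + 3.996 + 3.784 + 3.684 + 1.656 + 1.44 + 0.968 + 0.018 = 15.546
Σ x·lx·mx = 42.374; T = 42.374/15.546 = 2.72572…
r ≈ ln(R0)/T = ln(15.546)/2.72572… = 1.006635… → 1.0066

1.0066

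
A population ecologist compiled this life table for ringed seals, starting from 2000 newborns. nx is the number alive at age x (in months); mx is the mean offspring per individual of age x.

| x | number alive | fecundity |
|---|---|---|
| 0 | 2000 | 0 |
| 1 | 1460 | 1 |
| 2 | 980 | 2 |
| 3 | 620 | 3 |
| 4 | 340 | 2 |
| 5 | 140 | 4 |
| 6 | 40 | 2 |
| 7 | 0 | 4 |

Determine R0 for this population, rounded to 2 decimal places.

lx = nx/n0 = nx/2000: 1, 0.73, 0.49, 0.31, 0.17, 0.07, 0.02, 0
lx·mx by age: 0, 0.73, 0.98, 0.93, 0.34, 0.28, 0.04, 0
R0 = Σ lx·mx = 3.3 → 3.30

3.30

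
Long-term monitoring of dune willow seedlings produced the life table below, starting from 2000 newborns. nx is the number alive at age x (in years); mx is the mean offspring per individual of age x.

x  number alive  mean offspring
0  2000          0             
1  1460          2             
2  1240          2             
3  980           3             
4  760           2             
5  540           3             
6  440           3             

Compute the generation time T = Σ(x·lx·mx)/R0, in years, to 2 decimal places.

lx = nx/n0 = nx/2000: 1, 0.73, 0.62, 0.49, 0.38, 0.27, 0.22
lx·mx: 0, 1.46, 1.24, 1.47, 0.76, 0.81, 0.66 → R0 = 6.4
x·lx·mx: 0, 1.46, 2.48, 4.41, 3.04, 4.05, 3.96 → Σ = 19.4
T = 19.4 / 6.4 = 3.03125 → 3.03

3.03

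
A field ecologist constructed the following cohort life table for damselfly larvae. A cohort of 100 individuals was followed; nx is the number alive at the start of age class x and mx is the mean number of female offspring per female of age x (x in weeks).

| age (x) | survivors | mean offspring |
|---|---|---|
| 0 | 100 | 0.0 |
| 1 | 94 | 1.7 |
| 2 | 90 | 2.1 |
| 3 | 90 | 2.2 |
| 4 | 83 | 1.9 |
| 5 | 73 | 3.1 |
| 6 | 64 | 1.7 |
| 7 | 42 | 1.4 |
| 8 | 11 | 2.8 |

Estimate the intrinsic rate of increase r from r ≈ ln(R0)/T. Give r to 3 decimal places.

lx = nx/n0 = nx/100: 1, 0.94, 0.9, 0.9, 0.83, 0.73, 0.64, 0.42, 0.11
R0 = Σ lx·mx = 0 + 1.598 + 1.89 + 1.98 + 1.577 + 2.263 + 1.088 + 0.588 + 0.308 = 11.292
Σ x·lx·mx = 42.049; T = 42.049/11.292 = 3.72379…
r ≈ ln(R0)/T = ln(11.292)/3.72379… = 0.65098… → 0.651

0.651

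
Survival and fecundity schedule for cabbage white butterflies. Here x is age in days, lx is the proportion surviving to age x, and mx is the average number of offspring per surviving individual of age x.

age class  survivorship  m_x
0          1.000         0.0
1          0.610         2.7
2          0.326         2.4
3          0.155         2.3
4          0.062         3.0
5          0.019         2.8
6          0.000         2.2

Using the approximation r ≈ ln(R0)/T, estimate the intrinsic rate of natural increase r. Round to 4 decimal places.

0.6329

R0 = Σ lx·mx = 0 + 1.647 + 0.7824 + 0.3565 + 0.186 + 0.0532 + 0 = 3.0251
Σ x·lx·mx = 5.2913; T = 5.2913/3.0251 = 1.74913…
r ≈ ln(R0)/T = ln(3.0251)/1.74913… = 0.632853… → 0.6329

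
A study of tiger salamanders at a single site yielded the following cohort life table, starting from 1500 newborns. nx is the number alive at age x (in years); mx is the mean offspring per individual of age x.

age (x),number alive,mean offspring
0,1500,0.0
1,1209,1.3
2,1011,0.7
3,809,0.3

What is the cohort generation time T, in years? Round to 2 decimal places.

lx = nx/n0 = nx/1500: 1, 0.806, 0.674, 0.53933…
lx·mx: 0, 1.0478, 0.4718, 0.1618… → R0 = 1.6814…
x·lx·mx: 0, 1.0478, 0.9436, 0.4854… → Σ = 2.4768…
T = 2.4768… / 1.6814… = 1.473058… → 1.47

1.47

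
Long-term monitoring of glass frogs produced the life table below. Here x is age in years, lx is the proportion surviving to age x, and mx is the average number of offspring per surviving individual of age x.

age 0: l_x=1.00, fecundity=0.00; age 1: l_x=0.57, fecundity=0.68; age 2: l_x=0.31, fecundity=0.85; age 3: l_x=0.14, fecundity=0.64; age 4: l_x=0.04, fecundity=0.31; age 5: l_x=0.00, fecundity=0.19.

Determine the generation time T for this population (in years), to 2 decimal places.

1.64

lx·mx: 0, 0.3876, 0.2635, 0.0896, 0.0124, 0 → R0 = 0.7531
x·lx·mx: 0, 0.3876, 0.527, 0.2688, 0.0496, 0 → Σ = 1.233
T = 1.233 / 0.7531 = 1.637233… → 1.64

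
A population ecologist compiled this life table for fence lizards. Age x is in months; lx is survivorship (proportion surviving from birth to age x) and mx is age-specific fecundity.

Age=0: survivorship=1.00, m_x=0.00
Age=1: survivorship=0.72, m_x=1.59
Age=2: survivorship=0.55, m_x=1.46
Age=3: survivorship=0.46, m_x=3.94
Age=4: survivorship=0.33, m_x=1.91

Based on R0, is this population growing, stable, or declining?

growing

R0 = Σ lx·mx = 0 + 1.1448 + 0.803 + 1.8124 + 0.6303 = 4.3905
R0 > 1, so the population is growing.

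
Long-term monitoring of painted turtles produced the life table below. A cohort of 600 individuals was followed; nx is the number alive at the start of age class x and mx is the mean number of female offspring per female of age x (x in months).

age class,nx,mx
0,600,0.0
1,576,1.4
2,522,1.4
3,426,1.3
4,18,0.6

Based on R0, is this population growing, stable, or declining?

lx = nx/n0 = nx/600: 1, 0.96, 0.87, 0.71, 0.03
R0 = Σ lx·mx = 0 + 1.344 + 1.218 + 0.923 + 0.018 = 3.503
R0 > 1, so the population is growing.

growing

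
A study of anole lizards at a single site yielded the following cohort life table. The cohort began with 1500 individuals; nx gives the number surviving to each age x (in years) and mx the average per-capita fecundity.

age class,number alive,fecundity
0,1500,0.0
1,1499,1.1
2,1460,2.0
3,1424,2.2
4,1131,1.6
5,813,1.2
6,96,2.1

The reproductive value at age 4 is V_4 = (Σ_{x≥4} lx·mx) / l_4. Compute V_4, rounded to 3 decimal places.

2.641

lx = nx/n0 = nx/1500: 1, 0.99933…, 0.97333…, 0.94933…, 0.754, 0.542, 0.064
lx·mx for x ≥ 4: 1.2064, 0.6504, 0.1344 → sum = 1.9912
V_4 = 1.9912 / l_4 = 1.9912 / 0.754 = 2.640849… → 2.641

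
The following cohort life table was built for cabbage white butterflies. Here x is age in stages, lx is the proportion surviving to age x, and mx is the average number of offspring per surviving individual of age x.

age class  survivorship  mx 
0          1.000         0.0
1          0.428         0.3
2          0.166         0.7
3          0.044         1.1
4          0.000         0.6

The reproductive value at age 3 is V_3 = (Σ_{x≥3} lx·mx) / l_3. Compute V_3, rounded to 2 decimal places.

1.10

lx·mx for x ≥ 3: 0.0484, 0 → sum = 0.0484
V_3 = 0.0484 / l_3 = 0.0484 / 0.044 = 1.1 → 1.10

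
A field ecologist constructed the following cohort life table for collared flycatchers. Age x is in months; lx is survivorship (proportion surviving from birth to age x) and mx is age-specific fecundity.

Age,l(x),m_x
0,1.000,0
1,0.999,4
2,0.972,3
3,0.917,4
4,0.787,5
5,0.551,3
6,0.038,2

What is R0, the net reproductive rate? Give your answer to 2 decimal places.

16.24

lx·mx by age: 0, 3.996, 2.916, 3.668, 3.935, 1.653, 0.076
R0 = Σ lx·mx = 16.244 → 16.24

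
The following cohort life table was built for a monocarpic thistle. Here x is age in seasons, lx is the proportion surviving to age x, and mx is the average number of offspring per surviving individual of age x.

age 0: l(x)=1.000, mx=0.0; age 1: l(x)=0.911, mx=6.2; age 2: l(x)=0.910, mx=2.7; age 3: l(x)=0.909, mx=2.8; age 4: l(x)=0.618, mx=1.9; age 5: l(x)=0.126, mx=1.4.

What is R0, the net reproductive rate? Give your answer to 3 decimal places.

12.001

lx·mx by age: 0, 5.6482, 2.457, 2.5452, 1.1742, 0.1764
R0 = Σ lx·mx = 12.001 → 12.001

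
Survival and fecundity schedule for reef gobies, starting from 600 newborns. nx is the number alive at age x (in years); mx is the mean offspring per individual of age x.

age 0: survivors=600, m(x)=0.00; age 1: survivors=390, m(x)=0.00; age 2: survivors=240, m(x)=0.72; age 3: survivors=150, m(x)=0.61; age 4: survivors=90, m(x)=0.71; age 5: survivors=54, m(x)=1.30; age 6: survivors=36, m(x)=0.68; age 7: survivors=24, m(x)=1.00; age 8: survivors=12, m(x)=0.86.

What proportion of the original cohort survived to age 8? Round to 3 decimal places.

0.020

l_8 = n_8/n_0 = 12/600 = 0.02 → 0.020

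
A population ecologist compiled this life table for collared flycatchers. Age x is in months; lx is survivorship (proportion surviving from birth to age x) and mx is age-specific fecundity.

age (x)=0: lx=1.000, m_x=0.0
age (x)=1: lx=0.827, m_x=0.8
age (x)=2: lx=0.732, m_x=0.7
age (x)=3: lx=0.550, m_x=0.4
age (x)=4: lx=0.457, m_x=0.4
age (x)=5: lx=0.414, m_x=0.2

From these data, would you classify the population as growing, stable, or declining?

R0 = Σ lx·mx = 0 + 0.6616 + 0.5124 + 0.22 + 0.1828 + 0.0828 = 1.6596
R0 > 1, so the population is growing.

growing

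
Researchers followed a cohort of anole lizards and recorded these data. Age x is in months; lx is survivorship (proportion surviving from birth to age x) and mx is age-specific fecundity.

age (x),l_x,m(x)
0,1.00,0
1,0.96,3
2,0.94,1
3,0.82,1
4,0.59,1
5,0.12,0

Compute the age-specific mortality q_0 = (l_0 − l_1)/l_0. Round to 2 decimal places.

q_0 = (l_0 − l_1) / l_0 = (1 − 0.96) / 1
     = 0.04 / 1 = 0.04 → 0.04

0.04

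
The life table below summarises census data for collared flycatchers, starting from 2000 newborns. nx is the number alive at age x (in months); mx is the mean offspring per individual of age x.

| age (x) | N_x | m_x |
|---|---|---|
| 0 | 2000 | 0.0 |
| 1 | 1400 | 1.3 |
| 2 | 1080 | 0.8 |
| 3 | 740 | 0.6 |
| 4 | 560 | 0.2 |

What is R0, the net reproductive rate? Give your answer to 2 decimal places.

lx = nx/n0 = nx/2000: 1, 0.7, 0.54, 0.37, 0.28
lx·mx by age: 0, 0.91, 0.432, 0.222, 0.056
R0 = Σ lx·mx = 1.62 → 1.62

1.62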